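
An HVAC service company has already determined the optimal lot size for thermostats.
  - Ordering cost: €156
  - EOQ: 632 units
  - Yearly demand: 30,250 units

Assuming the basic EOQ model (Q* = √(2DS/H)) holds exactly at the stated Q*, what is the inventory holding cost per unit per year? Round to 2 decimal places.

From Q* = √(2DS/H) ⇒ Q*² = 2DS/H.
H = 2DS / Q² = 2 × 30,250 × 156 / 632² = 23.6290

€23.63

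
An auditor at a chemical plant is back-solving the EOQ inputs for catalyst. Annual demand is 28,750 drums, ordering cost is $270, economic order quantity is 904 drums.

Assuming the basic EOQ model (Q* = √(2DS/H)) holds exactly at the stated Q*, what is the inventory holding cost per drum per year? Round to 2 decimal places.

From Q* = √(2DS/H) ⇒ Q*² = 2DS/H.
H = 2DS / Q² = 2 × 28,750 × 270 / 904² = 18.9974

$19.00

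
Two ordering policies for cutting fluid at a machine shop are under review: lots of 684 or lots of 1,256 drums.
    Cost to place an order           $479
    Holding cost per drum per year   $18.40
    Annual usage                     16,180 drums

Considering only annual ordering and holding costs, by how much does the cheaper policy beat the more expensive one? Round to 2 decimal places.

$102.23

For each Q, cost = (D/Q)·S + (Q/2)·H.
TC(684) = (16,180/684)×479 + (684/2)×18.4 = $17,623.53
TC(1,256) = (16,180/1,256)×479 + (1,256/2)×18.4 = $17,725.76
|ΔTC| = |$17,623.53 − $17,725.76| = $102.23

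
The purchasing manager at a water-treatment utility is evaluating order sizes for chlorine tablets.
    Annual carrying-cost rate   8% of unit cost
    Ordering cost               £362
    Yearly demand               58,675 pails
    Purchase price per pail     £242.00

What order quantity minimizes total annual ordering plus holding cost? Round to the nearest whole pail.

Holding cost per pail per year: H = 8% × £242 = £19.3600
Q* = √(2·D·S / H) = √(2·58,675·362 / 19.36) = √2,194,251.0 ≈ 1,481.30

1,481 pails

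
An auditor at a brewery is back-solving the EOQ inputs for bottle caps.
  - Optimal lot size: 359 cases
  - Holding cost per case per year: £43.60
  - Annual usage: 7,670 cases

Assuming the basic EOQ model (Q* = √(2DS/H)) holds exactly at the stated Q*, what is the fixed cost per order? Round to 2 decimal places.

EOQ relation: Q² = 2DS/H, so rearrange for the unknown.
S = Q²H / (2D) = 359² × 43.6 / (2 × 7,670) = 366.3111

£366.31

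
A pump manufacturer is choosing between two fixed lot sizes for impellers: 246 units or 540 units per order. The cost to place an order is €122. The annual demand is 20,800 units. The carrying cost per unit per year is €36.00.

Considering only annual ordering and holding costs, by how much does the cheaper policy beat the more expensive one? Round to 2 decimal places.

€324.19

TC(Q) = (D/Q)S + (Q/2)H
TC(246) = (20,800/246)×122 + (246/2)×36 = €14,743.45
TC(540) = (20,800/540)×122 + (540/2)×36 = €14,419.26
Cheaper: Q = 540.  Difference = €324.19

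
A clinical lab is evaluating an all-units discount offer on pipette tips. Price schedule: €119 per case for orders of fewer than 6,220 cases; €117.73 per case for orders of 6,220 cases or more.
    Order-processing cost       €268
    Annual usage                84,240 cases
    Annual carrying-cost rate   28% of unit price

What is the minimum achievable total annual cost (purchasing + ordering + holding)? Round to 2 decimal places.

€10,023,724.12

H₁ = 28%×€119 = €33.3200;  H₂ = 28%×€117.73 = €32.9644
EOQ₁ = √(2×84,240×268/33.3200) = 1,164.10  (< 6,220, feasible at tier 1)
EOQ₂ = √(2×84,240×268/32.9644) = 1,170.36  (< 6,220 → use Q = 6,220 at tier-2 price)
TC(tier 1 (EOQ₁), Q≈1,164.1) = €10,063,347.70
TC(tier 2, Q≈6,220.0) = €10,023,724.12
Minimum at tier 2: €10,023,724.12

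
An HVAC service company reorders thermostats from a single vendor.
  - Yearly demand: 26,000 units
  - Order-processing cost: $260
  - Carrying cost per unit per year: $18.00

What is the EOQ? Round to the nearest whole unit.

867 units

EOQ = √(2DS/H) = √(2 × 26,000 × 260 / 18)
    = √(751,111.11) ≈ 866.67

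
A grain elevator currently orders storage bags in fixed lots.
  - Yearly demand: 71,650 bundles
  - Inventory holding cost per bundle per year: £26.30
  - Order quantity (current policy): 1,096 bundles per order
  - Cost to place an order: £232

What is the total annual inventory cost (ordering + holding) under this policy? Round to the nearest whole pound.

Annual ordering cost = (D/Q)·S = (71,650/1,096) × 232 = £15,166.79
Annual holding cost  = (Q/2)·H = (1,096/2) × 26.3 = £14,412.40
Total = £15,166.79 + £14,412.40 = £29,579.19

£29,579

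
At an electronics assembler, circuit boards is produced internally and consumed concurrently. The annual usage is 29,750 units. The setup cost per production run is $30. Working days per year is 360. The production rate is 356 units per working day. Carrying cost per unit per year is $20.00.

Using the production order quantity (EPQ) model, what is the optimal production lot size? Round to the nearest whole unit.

341 units

Daily demand d = 29,750/360 = 82.639; p = 356; 1 − d/p = 0.76787
EPQ = √(2DS / (H(1 − d/p)))
    = √(2 × 29,750 × 30 / (20 × 0.76787)) ≈ 340.93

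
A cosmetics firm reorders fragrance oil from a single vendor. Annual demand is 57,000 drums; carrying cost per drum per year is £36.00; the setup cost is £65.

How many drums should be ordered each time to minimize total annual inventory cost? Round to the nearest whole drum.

EOQ = √(2DS/H) = √(2 × 57,000 × 65 / 36)
    = √(205,833.33) ≈ 453.69

454 drums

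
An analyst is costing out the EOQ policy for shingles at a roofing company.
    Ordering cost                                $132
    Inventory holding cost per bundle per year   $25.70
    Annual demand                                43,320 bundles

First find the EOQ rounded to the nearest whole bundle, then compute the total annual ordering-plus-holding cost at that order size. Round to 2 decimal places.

2DS/H = 2·43,320·132/25.7 = 444,999.22
EOQ = √444,999.22 ≈ 667.08 → Q = 667 bundles
Annual ordering cost = (D/Q)·S = (43,320/667) × 132 = $8,573.07
Annual holding cost  = (Q/2)·H = (667/2) × 25.7 = $8,570.95
Total = $8,573.07 + $8,570.95 = $17,144.02

$17,144.02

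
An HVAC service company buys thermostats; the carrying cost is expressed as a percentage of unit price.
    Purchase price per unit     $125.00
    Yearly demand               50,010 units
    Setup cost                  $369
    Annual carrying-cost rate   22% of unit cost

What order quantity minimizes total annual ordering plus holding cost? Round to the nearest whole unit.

1,158 units

H = i·C = 0.22 × $125 = $27.5000 per unit-year
Q* = √(2·D·S / H) = √(2·50,010·369 / 27.5) = √1,342,086.5 ≈ 1,158.48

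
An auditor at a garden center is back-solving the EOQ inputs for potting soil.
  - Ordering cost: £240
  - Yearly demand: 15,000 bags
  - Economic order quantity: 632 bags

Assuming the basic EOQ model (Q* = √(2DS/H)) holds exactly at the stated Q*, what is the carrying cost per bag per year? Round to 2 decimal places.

From Q* = √(2DS/H) ⇒ Q*² = 2DS/H.
H = 2DS / Q² = 2 × 15,000 × 240 / 632² = 18.0260

£18.03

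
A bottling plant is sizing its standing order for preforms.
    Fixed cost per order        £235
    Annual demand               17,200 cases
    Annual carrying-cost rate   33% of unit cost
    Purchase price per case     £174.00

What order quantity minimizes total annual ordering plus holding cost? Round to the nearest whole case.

375 cases

H = i·C = 0.33 × £174 = £57.4200 per case-year
2DS/H = 2·17,200·235/57.42 = 140,787.18
EOQ = √140,787.18 ≈ 375.22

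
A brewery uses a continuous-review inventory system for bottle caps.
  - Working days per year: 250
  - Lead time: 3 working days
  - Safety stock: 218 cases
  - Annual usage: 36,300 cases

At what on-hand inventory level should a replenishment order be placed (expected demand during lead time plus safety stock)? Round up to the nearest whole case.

Daily demand d = 36,300 / 250 = 145.200 cases/day
Demand during lead time = 145.200 × 3 = 435.60
Reorder point = 435.60 + 218 = 653.60 → round up

654 cases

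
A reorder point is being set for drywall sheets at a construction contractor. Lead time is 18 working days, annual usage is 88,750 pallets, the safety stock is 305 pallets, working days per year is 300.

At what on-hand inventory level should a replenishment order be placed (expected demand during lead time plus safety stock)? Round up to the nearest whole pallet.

Daily demand d = 88,750 / 300 = 295.833 pallets/day
Demand during lead time = 295.833 × 18 = 5,325.00
Reorder point = 5,325.00 + 305 = 5,630.00 → round up

5,630 pallets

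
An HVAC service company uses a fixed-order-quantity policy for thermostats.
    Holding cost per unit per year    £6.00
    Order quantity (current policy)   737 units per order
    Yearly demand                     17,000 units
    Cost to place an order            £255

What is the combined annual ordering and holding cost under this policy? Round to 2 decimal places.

Annual ordering cost = (D/Q)·S = (17,000/737) × 255 = £5,881.95
Annual holding cost  = (Q/2)·H = (737/2) × 6 = £2,211.00
Total = £5,881.95 + £2,211.00 = £8,092.95

£8,092.95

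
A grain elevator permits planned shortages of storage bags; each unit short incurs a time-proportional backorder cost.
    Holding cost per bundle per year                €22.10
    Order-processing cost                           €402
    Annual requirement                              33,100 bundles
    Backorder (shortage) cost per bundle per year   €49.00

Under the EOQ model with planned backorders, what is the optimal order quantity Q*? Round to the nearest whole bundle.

1,322 bundles

Q* = √(2DS/H) · √((H + b)/b)
   = √(2 × 33,100 × 402 / 22.1) · √((22.1 + 49) / 49)
   = 1,097.352 × 1.2046 ≈ 1,321.85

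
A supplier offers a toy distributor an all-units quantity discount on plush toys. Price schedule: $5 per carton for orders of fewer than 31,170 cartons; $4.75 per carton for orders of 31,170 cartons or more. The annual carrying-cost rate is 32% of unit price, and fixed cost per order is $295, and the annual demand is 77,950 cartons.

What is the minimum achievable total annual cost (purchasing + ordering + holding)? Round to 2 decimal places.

H₁ = 32%×$5 = $1.6000;  H₂ = 32%×$4.75 = $1.5200
EOQ₁ = √(2×77,950×295/1.6000) = 5,361.35  (< 31,170, feasible at tier 1)
EOQ₂ = √(2×77,950×295/1.5200) = 5,500.63  (< 31,170 → use Q = 31,170 at tier-2 price)
TC(tier 1 (EOQ₁), Q≈5,361.3) = $398,328.16
TC(tier 2, Q≈31,170.0) = $394,689.44
Minimum at tier 2: $394,689.44

$394,689.44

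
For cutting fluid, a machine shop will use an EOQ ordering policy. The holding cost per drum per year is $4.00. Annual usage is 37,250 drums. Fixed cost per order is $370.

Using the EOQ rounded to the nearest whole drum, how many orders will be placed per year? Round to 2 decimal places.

14.19 orders per year

Q* = √(2·D·S / H) = √(2·37,250·370 / 4) = √6,891,250.0 ≈ 2,625.12 → Q = 2,625
N = D/Q = 37,250/2,625 ≈ 14.190 orders/yr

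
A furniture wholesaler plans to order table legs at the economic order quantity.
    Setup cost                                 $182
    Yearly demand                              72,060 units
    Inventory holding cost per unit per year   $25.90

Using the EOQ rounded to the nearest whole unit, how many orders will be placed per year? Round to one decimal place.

2DS/H = 2·72,060·182/25.9 = 1,012,735.14
EOQ = √1,012,735.14 ≈ 1,006.35 → Q = 1,006
N = D/Q = 72,060/1,006 ≈ 71.630 orders/yr

71.6 orders per year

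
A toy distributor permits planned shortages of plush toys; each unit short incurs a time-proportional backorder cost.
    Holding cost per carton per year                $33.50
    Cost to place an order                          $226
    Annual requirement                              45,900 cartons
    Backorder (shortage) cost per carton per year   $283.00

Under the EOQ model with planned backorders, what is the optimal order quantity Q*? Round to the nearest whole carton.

Basic EOQ = √(2·45,900·226/33.5) = 786.961
Backorder adjustment √((H+b)/b) = √((33.5+283)/283) = 1.0575
Q* = 786.961 × 1.0575 ≈ 832.24

832 cartons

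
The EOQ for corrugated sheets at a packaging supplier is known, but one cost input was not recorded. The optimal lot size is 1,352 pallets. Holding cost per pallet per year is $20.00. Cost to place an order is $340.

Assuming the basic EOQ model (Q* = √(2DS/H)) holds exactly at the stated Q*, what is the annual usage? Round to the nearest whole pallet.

From Q* = √(2DS/H) ⇒ Q*² = 2DS/H.
D = Q²H / (2S) = 1,352² × 20 / (2 × 340) = 53,761.88

53,762 pallets per year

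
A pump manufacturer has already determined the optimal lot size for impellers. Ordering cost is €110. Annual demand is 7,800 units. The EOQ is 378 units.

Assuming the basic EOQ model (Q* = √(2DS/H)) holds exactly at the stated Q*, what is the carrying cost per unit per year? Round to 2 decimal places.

EOQ relation: Q² = 2DS/H, so rearrange for the unknown.
H = 2DS / Q² = 2 × 7,800 × 110 / 378² = 12.0097

€12.01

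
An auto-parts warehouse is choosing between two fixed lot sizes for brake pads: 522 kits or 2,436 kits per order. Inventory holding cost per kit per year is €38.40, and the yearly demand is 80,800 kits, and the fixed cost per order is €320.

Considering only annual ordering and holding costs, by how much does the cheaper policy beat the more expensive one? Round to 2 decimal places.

€2,169.65

TC(Q) = (D/Q)S + (Q/2)H
TC(522) = (80,800/522)×320 + (522/2)×38.4 = €59,554.97
TC(2,436) = (80,800/2,436)×320 + (2,436/2)×38.4 = €57,385.32
Lots of 2,436 are cheaper by €2,169.65.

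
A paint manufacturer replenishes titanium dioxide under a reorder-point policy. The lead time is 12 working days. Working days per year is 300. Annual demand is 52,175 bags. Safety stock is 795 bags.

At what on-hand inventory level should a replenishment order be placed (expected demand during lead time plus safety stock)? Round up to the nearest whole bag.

Daily demand d = 52,175 / 300 = 173.917 bags/day
Demand during lead time = 173.917 × 12 = 2,087.00
Reorder point = 2,087.00 + 795 = 2,882.00 → round up

2,882 bags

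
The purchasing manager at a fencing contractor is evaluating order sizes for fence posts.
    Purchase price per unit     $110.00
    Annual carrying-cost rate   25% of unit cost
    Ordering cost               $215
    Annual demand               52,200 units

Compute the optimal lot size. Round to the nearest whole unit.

903 units

H = i·C = 0.25 × $110 = $27.5000 per unit-year
Q* = √(2·D·S / H) = √(2·52,200·215 / 27.5) = √816,218.2 ≈ 903.45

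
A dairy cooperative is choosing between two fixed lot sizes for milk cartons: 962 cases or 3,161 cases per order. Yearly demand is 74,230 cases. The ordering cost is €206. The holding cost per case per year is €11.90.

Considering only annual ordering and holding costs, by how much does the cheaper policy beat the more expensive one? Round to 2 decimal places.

€2,026.16

Annual cost at Q: ordering D·S/Q plus holding Q·H/2.
TC(962) = (74,230/962)×206 + (962/2)×11.9 = €21,619.31
TC(3,161) = (74,230/3,161)×206 + (3,161/2)×11.9 = €23,645.46
|ΔTC| = |€21,619.31 − €23,645.46| = €2,026.16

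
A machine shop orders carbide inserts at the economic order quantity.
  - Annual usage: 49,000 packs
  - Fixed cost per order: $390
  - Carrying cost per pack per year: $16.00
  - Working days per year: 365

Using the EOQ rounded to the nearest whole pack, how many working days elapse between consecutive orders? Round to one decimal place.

11.5 days

Q* = √(2·D·S / H) = √(2·49,000·390 / 16) = √2,388,750.0 ≈ 1,545.56 → Q = 1,546 packs
Days between orders = 365 / (D/Q) = 365 / 31.695 ≈ 11.516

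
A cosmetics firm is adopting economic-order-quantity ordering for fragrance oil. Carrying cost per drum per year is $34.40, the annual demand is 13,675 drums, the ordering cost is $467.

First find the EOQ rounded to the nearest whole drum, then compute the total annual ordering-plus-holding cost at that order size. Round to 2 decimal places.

EOQ = √(2DS/H) = √(2 × 13,675 × 467 / 34.4)
    = √(371,292.15) ≈ 609.34 → Q = 609 drums
Ordering: D/Q × S = 13,675/609 × $467 = $10,486.41
Holding:  Q/2 × H = 609/2 × $34.4 = $10,474.80
Total = $10,486.41 + $10,474.80 = $20,961.21

$20,961.21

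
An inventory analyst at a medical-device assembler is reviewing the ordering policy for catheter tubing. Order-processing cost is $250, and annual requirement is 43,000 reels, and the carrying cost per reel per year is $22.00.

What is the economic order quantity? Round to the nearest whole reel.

2DS/H = 2·43,000·250/22 = 977,272.73
EOQ = √977,272.73 ≈ 988.57

989 reels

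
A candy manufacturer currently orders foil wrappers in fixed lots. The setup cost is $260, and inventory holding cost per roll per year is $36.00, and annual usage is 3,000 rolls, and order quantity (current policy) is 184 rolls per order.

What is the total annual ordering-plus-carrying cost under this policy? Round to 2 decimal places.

$7,551.13

Orders/yr = 3,000/184 = 16.304; ordering cost = 16.304 × $260 = $4,239.13
Average inventory = 184/2 = 92; holding cost = 92 × $36 = $3,312.00
Total = $4,239.13 + $3,312.00 = $7,551.13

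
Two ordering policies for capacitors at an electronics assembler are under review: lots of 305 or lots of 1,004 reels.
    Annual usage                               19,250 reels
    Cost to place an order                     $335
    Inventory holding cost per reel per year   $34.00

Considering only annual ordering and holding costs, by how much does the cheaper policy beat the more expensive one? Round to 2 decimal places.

TC(Q) = (D/Q)S + (Q/2)H
TC(305) = (19,250/305)×335 + (305/2)×34 = $26,328.44
TC(1,004) = (19,250/1,004)×335 + (1,004/2)×34 = $23,491.06
Cheaper: Q = 1,004.  Difference = $2,837.38

$2,837.38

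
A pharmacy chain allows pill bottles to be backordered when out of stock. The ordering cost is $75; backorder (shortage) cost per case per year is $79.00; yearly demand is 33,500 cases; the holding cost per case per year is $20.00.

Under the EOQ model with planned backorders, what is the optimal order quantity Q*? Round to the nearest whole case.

561 cases

Basic EOQ = √(2·33,500·75/20) = 501.248
Backorder adjustment √((H+b)/b) = √((20+79)/79) = 1.1194
Q* = 501.248 × 1.1194 ≈ 561.12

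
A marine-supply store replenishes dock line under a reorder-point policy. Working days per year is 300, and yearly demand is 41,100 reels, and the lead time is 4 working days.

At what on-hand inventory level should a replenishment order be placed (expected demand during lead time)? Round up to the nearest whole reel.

Daily demand d = 41,100 / 300 = 137.000 reels/day
Demand during lead time = 137.000 × 4 = 548.00
Reorder point = 548.00 → round up

548 reels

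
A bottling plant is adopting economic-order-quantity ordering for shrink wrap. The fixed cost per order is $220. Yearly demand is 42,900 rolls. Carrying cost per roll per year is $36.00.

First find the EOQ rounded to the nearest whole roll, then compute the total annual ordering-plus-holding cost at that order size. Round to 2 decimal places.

EOQ = √(2DS/H) = √(2 × 42,900 × 220 / 36)
    = √(524,333.33) ≈ 724.11 → Q = 724 rolls
Annual ordering cost = (D/Q)·S = (42,900/724) × 220 = $13,035.91
Annual holding cost  = (Q/2)·H = (724/2) × 36 = $13,032.00
Total = $13,035.91 + $13,032.00 = $26,067.91

$26,067.91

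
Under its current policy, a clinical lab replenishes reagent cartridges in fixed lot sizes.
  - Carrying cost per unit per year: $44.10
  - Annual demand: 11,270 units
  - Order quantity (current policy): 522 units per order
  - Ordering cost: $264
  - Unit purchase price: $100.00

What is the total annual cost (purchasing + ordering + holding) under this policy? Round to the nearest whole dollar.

Annual ordering cost = (D/Q)·S = (11,270/522) × 264 = $5,699.77
Annual holding cost  = (Q/2)·H = (522/2) × 44.1 = $11,510.10
Purchase cost = D·C = 11,270 × 100 = $1,127,000.00
Total = $5,699.77 + $11,510.10 + $1,127,000.00 = $1,144,209.87

$1,144,210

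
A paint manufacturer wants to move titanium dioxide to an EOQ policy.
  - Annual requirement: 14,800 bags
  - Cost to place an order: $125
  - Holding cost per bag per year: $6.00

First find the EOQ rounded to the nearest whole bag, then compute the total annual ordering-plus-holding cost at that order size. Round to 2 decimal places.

$4,711.69

2DS/H = 2·14,800·125/6 = 616,666.67
EOQ = √616,666.67 ≈ 785.28 → Q = 785 bags
Orders/yr = 14,800/785 = 18.854; ordering cost = 18.854 × $125 = $2,356.69
Average inventory = 785/2 = 392.5; holding cost = 392.5 × $6 = $2,355.00
Total = $2,356.69 + $2,355.00 = $4,711.69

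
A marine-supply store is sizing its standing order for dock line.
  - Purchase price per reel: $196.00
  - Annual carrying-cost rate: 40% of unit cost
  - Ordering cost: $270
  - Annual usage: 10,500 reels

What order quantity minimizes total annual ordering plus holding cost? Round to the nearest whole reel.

Carrying cost H = $196 × 40% = $78.4000/reel/yr
Optimal lot size Q* = (2 × 10,500 × $270 / $78.4)^½ ≈ 268.93

269 reels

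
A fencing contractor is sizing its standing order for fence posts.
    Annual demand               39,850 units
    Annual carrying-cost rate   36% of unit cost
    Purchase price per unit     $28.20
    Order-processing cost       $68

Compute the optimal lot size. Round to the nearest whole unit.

H = i·C = 0.36 × $28.2 = $10.1520 per unit-year
Q* = √(2·D·S / H) = √(2·39,850·68 / 10.152) = √533,845.5 ≈ 730.65

731 units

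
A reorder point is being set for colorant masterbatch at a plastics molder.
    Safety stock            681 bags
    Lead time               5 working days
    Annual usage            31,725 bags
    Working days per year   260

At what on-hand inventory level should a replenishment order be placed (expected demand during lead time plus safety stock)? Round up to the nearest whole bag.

1,292 bags

Daily demand d = 31,725 / 260 = 122.019 bags/day
Demand during lead time = 122.019 × 5 = 610.10
Reorder point = 610.10 + 681 = 1,291.10 → round up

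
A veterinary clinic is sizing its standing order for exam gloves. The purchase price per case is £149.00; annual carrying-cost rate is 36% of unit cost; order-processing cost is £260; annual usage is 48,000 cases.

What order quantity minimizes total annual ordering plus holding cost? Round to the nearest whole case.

682 cases

Holding cost per case per year: H = 36% × £149 = £53.6400
EOQ = √(2DS/H) = √(2 × 48,000 × 260 / 53.64)
    = √(465,324.38) ≈ 682.15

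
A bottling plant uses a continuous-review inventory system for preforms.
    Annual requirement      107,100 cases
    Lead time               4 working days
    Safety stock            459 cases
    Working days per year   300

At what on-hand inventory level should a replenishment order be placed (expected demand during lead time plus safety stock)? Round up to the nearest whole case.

1,887 cases

Daily demand d = 107,100 / 300 = 357.000 cases/day
Demand during lead time = 357.000 × 4 = 1,428.00
Reorder point = 1,428.00 + 459 = 1,887.00 → round up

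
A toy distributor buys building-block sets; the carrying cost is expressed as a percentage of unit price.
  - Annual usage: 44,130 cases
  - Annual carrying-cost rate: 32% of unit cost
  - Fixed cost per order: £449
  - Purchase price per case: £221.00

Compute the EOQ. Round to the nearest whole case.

H = i·C = 0.32 × £221 = £70.7200 per case-year
2DS/H = 2·44,130·449/70.72 = 560,361.14
EOQ = √560,361.14 ≈ 748.57

749 cases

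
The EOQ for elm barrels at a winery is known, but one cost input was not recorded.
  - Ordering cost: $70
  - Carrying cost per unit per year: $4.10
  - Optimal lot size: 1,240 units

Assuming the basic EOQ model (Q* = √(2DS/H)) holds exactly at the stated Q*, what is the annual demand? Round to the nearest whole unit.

From Q* = √(2DS/H) ⇒ Q*² = 2DS/H.
D = Q²H / (2S) = 1,240² × 4.1 / (2 × 70) = 45,029.71

45,030 units per year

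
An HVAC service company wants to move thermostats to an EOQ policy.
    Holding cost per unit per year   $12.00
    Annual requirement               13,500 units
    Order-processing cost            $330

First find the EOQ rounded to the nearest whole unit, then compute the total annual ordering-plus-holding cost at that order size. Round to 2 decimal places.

$10,340.21

Q* = √(2·D·S / H) = √(2·13,500·330 / 12) = √742,500.0 ≈ 861.68 → Q = 862 units
Annual ordering cost = (D/Q)·S = (13,500/862) × 330 = $5,168.21
Annual holding cost  = (Q/2)·H = (862/2) × 12 = $5,172.00
Total = $5,168.21 + $5,172.00 = $10,340.21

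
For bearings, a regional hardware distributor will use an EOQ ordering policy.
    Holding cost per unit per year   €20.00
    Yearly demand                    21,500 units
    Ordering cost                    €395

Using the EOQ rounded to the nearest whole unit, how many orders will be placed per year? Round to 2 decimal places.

2DS/H = 2·21,500·395/20 = 849,250.00
EOQ = √849,250.00 ≈ 921.55 → Q = 922
N = D/Q = 21,500/922 ≈ 23.319 orders/yr

23.32 orders per year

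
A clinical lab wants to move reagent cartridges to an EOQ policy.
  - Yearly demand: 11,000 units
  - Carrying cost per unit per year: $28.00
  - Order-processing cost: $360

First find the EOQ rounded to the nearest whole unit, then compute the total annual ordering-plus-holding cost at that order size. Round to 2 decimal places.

EOQ = √(2DS/H) = √(2 × 11,000 × 360 / 28)
    = √(282,857.14) ≈ 531.84 → Q = 532 units
Ordering: D/Q × S = 11,000/532 × $360 = $7,443.61
Holding:  Q/2 × H = 532/2 × $28 = $7,448.00
Total = $7,443.61 + $7,448.00 = $14,891.61

$14,891.61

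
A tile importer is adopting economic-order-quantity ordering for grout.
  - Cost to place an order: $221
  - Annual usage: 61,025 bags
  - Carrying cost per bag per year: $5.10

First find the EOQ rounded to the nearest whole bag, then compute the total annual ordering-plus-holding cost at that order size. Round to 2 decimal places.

Q* = √(2·D·S / H) = √(2·61,025·221 / 5.1) = √5,288,833.3 ≈ 2,299.75 → Q = 2,300 bags
Ordering: D/Q × S = 61,025/2,300 × $221 = $5,863.71
Holding:  Q/2 × H = 2,300/2 × $5.1 = $5,865.00
Total = $5,863.71 + $5,865.00 = $11,728.71

$11,728.71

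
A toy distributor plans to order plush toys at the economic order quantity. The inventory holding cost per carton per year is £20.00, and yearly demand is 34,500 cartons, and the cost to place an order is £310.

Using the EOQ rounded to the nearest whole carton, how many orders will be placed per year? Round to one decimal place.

33.4 orders per year

2DS/H = 2·34,500·310/20 = 1,069,500.00
EOQ = √1,069,500.00 ≈ 1,034.17 → Q = 1,034
N = D/Q = 34,500/1,034 ≈ 33.366 orders/yr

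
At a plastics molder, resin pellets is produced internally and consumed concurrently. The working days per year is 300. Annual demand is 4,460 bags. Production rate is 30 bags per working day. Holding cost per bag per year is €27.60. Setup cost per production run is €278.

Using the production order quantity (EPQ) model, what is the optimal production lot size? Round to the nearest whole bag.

d = 4,460/300 = 14.8667 bags/day;  effective holding cost H(1 − d/p) = 27.6·(1 − 14.8667/30) = 13.92267
Q* = √(2DS / H_eff) = √(2·4,460·278 / 13.92267) ≈ 422.03

422 bags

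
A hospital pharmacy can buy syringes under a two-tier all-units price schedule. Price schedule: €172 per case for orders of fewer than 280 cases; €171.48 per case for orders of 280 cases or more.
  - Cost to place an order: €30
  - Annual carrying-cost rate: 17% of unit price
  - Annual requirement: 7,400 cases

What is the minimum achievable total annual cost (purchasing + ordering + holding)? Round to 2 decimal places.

€1,273,826.08

H₁ = 17%×€172 = €29.2400;  H₂ = 17%×€171.48 = €29.1516
EOQ₁ = √(2×7,400×30/29.2400) = 123.23  (< 280, feasible at tier 1)
EOQ₂ = √(2×7,400×30/29.1516) = 123.41  (< 280 → use Q = 280 at tier-2 price)
TC(tier 1 (EOQ₁), Q≈123.2) = €1,276,403.13
TC(tier 2, Q≈280.0) = €1,273,826.08
Minimum at tier 2: €1,273,826.08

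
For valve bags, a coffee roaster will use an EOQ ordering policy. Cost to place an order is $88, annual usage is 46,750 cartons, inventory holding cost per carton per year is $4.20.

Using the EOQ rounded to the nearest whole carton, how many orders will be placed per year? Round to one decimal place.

EOQ = √(2DS/H) = √(2 × 46,750 × 88 / 4.2)
    = √(1,959,047.62) ≈ 1,399.66 → Q = 1,400
N = D/Q = 46,750/1,400 ≈ 33.393 orders/yr

33.4 orders per year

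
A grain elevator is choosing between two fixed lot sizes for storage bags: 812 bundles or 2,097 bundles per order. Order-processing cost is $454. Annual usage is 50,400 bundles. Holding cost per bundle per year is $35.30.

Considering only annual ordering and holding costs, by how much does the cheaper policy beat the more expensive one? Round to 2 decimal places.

TC(Q) = (D/Q)S + (Q/2)H
TC(812) = (50,400/812)×454 + (812/2)×35.3 = $42,511.11
TC(2,097) = (50,400/2,097)×454 + (2,097/2)×35.3 = $47,923.64
|ΔTC| = |$42,511.11 − $47,923.64| = $5,412.53

$5,412.53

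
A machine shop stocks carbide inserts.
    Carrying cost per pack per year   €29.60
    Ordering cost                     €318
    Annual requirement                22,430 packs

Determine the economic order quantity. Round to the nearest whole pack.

694 packs

2DS/H = 2·22,430·318/29.6 = 481,941.89
EOQ = √481,941.89 ≈ 694.22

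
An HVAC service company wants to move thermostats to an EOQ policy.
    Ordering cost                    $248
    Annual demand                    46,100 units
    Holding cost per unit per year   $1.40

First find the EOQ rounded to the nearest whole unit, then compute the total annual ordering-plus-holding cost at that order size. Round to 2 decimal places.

Q* = √(2·D·S / H) = √(2·46,100·248 / 1.4) = √16,332,571.4 ≈ 4,041.36 → Q = 4,041 units
Ordering: D/Q × S = 46,100/4,041 × $248 = $2,829.20
Holding:  Q/2 × H = 4,041/2 × $1.4 = $2,828.70
Total = $2,829.20 + $2,828.70 = $5,657.90

$5,657.90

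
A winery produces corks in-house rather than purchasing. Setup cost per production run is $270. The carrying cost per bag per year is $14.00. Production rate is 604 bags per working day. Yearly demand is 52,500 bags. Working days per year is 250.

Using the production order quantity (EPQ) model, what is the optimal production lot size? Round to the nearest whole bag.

1,762 bags

Daily demand d = 52,500/250 = 210.000; p = 604; 1 − d/p = 0.65232
EPQ = √(2DS / (H(1 − d/p)))
    = √(2 × 52,500 × 270 / (14 × 0.65232)) ≈ 1,761.91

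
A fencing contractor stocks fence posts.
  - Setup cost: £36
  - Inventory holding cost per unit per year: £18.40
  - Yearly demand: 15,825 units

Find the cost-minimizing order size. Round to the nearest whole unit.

Q* = √(2·D·S / H) = √(2·15,825·36 / 18.4) = √61,923.9 ≈ 248.85

249 units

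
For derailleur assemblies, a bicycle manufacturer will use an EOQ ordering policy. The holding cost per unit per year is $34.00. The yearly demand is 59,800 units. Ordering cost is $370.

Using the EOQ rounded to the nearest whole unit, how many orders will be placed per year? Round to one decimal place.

Q* = √(2·D·S / H) = √(2·59,800·370 / 34) = √1,301,529.4 ≈ 1,140.85 → Q = 1,141
N = D/Q = 59,800/1,141 ≈ 52.410 orders/yr

52.4 orders per year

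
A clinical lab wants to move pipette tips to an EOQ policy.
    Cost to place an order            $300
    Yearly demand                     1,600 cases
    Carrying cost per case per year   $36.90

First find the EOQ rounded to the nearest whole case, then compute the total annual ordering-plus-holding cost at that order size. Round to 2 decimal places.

EOQ = √(2DS/H) = √(2 × 1,600 × 300 / 36.9)
    = √(26,016.26) ≈ 161.30 → Q = 161 cases
Annual ordering cost = (D/Q)·S = (1,600/161) × 300 = $2,981.37
Annual holding cost  = (Q/2)·H = (161/2) × 36.9 = $2,970.45
Total = $2,981.37 + $2,970.45 = $5,951.82

$5,951.82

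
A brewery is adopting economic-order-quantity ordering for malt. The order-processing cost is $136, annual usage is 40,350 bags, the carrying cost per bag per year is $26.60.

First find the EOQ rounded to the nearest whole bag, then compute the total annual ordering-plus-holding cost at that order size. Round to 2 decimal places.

EOQ = √(2DS/H) = √(2 × 40,350 × 136 / 26.6)
    = √(412,601.50) ≈ 642.34 → Q = 642 bags
Annual ordering cost = (D/Q)·S = (40,350/642) × 136 = $8,547.66
Annual holding cost  = (Q/2)·H = (642/2) × 26.6 = $8,538.60
Total = $8,547.66 + $8,538.60 = $17,086.26

$17,086.26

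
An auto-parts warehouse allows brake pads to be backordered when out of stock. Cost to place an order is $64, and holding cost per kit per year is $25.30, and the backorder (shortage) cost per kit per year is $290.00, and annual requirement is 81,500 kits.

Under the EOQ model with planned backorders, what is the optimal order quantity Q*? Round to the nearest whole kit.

670 kits

Q* = √(2DS/H) · √((H + b)/b)
   = √(2 × 81,500 × 64 / 25.3) · √((25.3 + 290) / 290)
   = 642.131 × 1.0427 ≈ 669.56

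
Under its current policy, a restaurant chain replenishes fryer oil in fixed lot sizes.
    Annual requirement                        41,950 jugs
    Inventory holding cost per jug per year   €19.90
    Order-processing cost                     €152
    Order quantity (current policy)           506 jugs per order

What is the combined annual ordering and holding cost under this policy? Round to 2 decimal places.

Annual ordering cost = (D/Q)·S = (41,950/506) × 152 = €12,601.58
Annual holding cost  = (Q/2)·H = (506/2) × 19.9 = €5,034.70
Total = €12,601.58 + €5,034.70 = €17,636.28

€17,636.28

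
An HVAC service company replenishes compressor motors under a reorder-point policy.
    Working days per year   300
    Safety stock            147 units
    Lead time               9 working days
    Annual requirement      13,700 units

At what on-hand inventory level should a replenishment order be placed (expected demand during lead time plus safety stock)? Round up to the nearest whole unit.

Daily demand d = 13,700 / 300 = 45.667 units/day
Demand during lead time = 45.667 × 9 = 411.00
Reorder point = 411.00 + 147 = 558.00 → round up

558 units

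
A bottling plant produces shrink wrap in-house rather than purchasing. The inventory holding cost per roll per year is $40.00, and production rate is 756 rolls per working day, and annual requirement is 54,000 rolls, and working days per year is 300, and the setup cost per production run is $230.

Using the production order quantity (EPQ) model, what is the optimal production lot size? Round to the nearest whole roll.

903 rolls

Daily demand d = 54,000/300 = 180.000; p = 756; 1 − d/p = 0.76190
EPQ = √(2DS / (H(1 − d/p)))
    = √(2 × 54,000 × 230 / (40 × 0.76190)) ≈ 902.81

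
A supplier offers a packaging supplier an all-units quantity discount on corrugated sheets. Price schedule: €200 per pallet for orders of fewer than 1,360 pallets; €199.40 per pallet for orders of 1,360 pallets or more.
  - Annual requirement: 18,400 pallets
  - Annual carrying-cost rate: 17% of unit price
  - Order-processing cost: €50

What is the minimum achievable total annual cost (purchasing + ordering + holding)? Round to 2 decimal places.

H₁ = 17%×€200 = €34.0000;  H₂ = 17%×€199.40 = €33.8980
EOQ₁ = √(2×18,400×50/34.0000) = 232.63  (< 1,360, feasible at tier 1)
EOQ₂ = √(2×18,400×50/33.8980) = 232.98  (< 1,360 → use Q = 1,360 at tier-2 price)
TC(tier 1 (EOQ₁), Q≈232.6) = €3,687,909.49
TC(tier 2, Q≈1,360.0) = €3,692,687.11
Minimum at tier 1 (EOQ₁): €3,687,909.49

€3,687,909.49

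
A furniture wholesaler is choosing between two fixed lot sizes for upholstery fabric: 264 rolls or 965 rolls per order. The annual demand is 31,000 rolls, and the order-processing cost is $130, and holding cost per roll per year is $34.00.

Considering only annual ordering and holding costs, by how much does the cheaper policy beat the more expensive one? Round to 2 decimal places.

$828.01

Annual cost at Q: ordering D·S/Q plus holding Q·H/2.
TC(264) = (31,000/264)×130 + (264/2)×34 = $19,753.15
TC(965) = (31,000/965)×130 + (965/2)×34 = $20,581.17
|ΔTC| = |$19,753.15 − $20,581.17| = $828.01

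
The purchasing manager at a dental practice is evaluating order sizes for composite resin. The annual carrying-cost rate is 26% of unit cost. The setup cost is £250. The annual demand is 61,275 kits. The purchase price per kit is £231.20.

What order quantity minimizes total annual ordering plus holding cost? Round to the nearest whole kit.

Holding cost per kit per year: H = 26% × £231.2 = £60.1120
2DS/H = 2·61,275·250/60.112 = 509,673.61
EOQ = √509,673.61 ≈ 713.91

714 kits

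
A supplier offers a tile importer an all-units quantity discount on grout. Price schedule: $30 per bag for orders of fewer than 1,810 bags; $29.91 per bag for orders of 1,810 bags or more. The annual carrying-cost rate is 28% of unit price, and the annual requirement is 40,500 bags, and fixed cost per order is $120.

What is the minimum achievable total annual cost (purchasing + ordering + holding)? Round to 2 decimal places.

$1,221,619.28

H₁ = 28%×$30 = $8.4000;  H₂ = 28%×$29.91 = $8.3748
EOQ₁ = √(2×40,500×120/8.4000) = 1,075.71  (< 1,810, feasible at tier 1)
EOQ₂ = √(2×40,500×120/8.3748) = 1,077.32  (< 1,810 → use Q = 1,810 at tier-2 price)
TC(tier 1 (EOQ₁), Q≈1,075.7) = $1,224,035.93
TC(tier 2, Q≈1,810.0) = $1,221,619.28
Minimum at tier 2: $1,221,619.28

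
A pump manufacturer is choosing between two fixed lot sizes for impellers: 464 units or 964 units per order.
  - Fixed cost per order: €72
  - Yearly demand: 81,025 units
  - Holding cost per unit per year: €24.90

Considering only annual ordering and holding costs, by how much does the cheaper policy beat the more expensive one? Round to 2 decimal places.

Annual cost at Q: ordering D·S/Q plus holding Q·H/2.
TC(464) = (81,025/464)×72 + (464/2)×24.9 = €18,349.64
TC(964) = (81,025/964)×72 + (964/2)×24.9 = €18,053.46
Lots of 964 are cheaper by €296.19.

€296.19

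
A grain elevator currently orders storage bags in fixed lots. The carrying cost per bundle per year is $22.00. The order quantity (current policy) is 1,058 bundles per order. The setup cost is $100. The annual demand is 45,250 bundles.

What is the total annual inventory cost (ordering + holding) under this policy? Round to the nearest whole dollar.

Annual ordering cost = (D/Q)·S = (45,250/1,058) × 100 = $4,276.94
Annual holding cost  = (Q/2)·H = (1,058/2) × 22 = $11,638.00
Total = $4,276.94 + $11,638.00 = $15,914.94

$15,915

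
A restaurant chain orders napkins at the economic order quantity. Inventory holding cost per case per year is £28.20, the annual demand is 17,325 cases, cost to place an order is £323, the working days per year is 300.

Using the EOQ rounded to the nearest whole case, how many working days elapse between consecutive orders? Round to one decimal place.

2DS/H = 2·17,325·323/28.2 = 396,877.66
EOQ = √396,877.66 ≈ 629.98 → Q = 630 cases
T = Q/D × 300 days = 630/17,325 × 300 = 10.909 days

10.9 days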